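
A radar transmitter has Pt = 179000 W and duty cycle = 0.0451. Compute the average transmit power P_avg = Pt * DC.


P_avg = 179000 * 0.0451 = 8072.9 W

8072.9 W


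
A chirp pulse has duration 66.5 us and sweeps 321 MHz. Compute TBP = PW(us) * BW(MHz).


TBP = 66.5 * 321 = 21346.5

21346.5


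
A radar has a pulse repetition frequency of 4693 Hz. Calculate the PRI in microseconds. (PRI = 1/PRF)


PRI = 1/4693 = 0.0002130833 s = 213.1 us

213.1 us


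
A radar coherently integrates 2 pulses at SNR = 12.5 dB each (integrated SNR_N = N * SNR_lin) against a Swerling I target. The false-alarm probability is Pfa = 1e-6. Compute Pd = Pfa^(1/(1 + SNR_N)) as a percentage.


SNR_lin = 10^(12.5/10) = 17.78279
SNR_N = 2 * 17.78279 = 35.56558
1/(1 + SNR_N) = 1/36.56558 = 0.0273481
Pd = (1e-6)^0.0273481 = 0.68535
Pd = 68.5%

68.5%


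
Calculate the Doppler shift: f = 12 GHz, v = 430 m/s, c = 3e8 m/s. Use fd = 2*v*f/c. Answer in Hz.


fd = 2 * 430 * 12000000000.0 / 3e8 = 34400.0 Hz

34400.0 Hz


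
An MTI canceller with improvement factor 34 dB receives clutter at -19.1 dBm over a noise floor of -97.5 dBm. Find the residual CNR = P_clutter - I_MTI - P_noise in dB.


CNR = -19.1 - 34 - (-97.5) = 44.4 dB

44.4 dB


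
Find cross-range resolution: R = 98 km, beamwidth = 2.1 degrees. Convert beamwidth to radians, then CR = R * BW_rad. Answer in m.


BW_rad = 0.036651914
CR = 98000 * 0.036651914 = 3591.9 m

3591.9 m


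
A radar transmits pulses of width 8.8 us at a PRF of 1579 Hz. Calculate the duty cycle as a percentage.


DC = 8.8e-6 * 1579 * 100 = 1.39%

1.39%


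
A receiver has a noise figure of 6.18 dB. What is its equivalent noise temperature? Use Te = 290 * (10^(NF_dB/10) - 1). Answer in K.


NF_lin = 10^(6.18/10) = 4.14954
Te = 290 * (4.14954 - 1) = 913.4 K

913.4 K


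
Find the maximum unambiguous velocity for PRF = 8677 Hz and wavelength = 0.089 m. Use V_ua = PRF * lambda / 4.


V_ua = 8677 * 0.089 / 4 = 193.1 m/s

193.1 m/s


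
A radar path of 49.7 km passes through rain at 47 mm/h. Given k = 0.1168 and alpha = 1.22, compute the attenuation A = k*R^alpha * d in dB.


gamma = 0.1168 * 47^1.22 = 12.805668 dB/km
A = 12.805668 * 49.7 = 636.44 dB

636.44 dB


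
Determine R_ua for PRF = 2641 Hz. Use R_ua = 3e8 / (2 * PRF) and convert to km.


R_ua = 3e8 / (2 * 2641) = 56796.7 m = 56.8 km

56.8 km


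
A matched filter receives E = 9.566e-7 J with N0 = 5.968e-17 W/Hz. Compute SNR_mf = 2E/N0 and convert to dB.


SNR_lin = 2 * 9.566e-7 / 5.968e-17 = 3.206e10
SNR_dB = 10*log10(3.206e10) = 105.1 dB

105.1 dB


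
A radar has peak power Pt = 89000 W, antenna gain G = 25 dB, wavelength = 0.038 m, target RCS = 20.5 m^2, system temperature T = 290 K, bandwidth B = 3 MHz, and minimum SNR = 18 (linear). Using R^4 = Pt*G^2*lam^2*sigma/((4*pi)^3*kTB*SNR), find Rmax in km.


G_lin = 10^(25/10) = 316.227766
R^4 = 89000 * 316.227766^2 * 0.038^2 * 20.5 / ((4*pi)^3 * 1.38e-23 * 290 * 3000000.0 * 18)
R^4 = 6.14343e17 m^4
R_max = (6.14343e17)^(1/4) = 27996.4 m = 28.0 km

28.0 km


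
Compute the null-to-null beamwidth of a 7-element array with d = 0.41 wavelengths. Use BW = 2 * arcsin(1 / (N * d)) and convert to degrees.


1/(N*d) = 1/(7*0.41) = 0.348432
BW = 2*arcsin(0.348432) = 40.8 degrees

40.8 degrees


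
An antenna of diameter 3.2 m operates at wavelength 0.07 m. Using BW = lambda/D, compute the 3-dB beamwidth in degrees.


BW_rad = 0.07 / 3.2 = 0.021875
BW_deg = 1.25 degrees

1.25 degrees


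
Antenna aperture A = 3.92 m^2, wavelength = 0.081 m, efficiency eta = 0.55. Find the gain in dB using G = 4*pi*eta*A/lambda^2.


G_linear = 4*pi*0.55*3.92/0.081^2 = 4129.42
G_dB = 10*log10(4129.42) = 36.2 dB

36.2 dB


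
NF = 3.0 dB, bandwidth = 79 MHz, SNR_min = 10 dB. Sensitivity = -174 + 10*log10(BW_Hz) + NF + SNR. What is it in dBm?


10*log10(79000000.0) = 78.98
S = -174 + 78.98 + 3.0 + 10 = -82.0 dBm

-82.0 dBm


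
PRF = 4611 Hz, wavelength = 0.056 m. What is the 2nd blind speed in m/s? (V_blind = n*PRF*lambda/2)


V_blind = 2 * 4611 * 0.056 / 2 = 258.2 m/s

258.2 m/s


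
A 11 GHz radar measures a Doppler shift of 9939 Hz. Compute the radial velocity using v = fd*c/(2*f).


v = 9939 * 3e8 / (2 * 11000000000.0) = 135.5 m/s

135.5 m/s


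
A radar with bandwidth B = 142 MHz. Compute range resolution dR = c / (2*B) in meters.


dR = 3e8 / (2 * 142000000.0) = 1.06 m

1.06 m


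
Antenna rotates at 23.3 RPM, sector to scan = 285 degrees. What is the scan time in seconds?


t = 285 / (23.3 * 360) * 60 = 2.04 s

2.04 s


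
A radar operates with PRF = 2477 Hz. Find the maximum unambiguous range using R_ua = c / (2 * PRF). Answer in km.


R_ua = 3e8 / (2 * 2477) = 60557.1 m = 60.6 km

60.6 km


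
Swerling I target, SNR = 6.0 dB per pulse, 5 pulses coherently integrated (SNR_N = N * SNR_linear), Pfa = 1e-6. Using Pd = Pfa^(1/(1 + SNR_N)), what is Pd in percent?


SNR_lin = 10^(6.0/10) = 3.98107
SNR_N = 5 * 3.98107 = 19.90535
1/(1 + SNR_N) = 1/20.90535 = 0.0478346
Pd = (1e-6)^0.0478346 = 0.51641
Pd = 51.6%

51.6%


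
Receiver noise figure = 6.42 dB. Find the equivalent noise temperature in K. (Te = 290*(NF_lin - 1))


NF_lin = 10^(6.42/10) = 4.385307
Te = 290 * (4.385307 - 1) = 981.7 K

981.7 K


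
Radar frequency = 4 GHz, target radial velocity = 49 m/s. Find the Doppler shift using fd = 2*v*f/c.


fd = 2 * 49 * 4000000000.0 / 3e8 = 1306.7 Hz

1306.7 Hz


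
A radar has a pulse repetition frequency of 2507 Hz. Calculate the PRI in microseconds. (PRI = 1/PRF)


PRI = 1/2507 = 0.0003988831 s = 398.9 us

398.9 us


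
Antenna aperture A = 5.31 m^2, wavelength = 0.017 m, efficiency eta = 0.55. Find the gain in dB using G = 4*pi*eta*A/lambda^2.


G_linear = 4*pi*0.55*5.31/0.017^2 = 126989.91
G_dB = 10*log10(126989.91) = 51.0 dB

51.0 dB


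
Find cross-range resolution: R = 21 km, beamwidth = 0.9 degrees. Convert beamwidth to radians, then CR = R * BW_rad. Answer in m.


BW_rad = 0.015707963
CR = 21000 * 0.015707963 = 329.9 m

329.9 m


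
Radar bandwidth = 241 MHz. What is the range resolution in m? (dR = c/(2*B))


dR = 3e8 / (2 * 241000000.0) = 0.62 m

0.62 m


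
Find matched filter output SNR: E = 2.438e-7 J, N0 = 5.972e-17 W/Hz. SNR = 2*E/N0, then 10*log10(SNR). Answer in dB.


SNR_lin = 2 * 2.438e-7 / 5.972e-17 = 8.165e9
SNR_dB = 10*log10(8.165e9) = 99.1 dB

99.1 dB


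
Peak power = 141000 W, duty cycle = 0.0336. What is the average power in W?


P_avg = 141000 * 0.0336 = 4737.6 W

4737.6 W


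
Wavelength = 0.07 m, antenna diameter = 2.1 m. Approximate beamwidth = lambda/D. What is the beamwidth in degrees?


BW_rad = 0.07 / 2.1 = 0.033333
BW_deg = 1.91 degrees

1.91 degrees


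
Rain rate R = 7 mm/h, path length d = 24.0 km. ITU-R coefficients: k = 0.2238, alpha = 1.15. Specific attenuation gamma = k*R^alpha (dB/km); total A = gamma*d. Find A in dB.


gamma = 0.2238 * 7^1.15 = 2.097601 dB/km
A = 2.097601 * 24.0 = 50.34 dB

50.34 dB


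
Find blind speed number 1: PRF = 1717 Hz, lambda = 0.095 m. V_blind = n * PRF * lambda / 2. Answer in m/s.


V_blind = 1 * 1717 * 0.095 / 2 = 81.6 m/s

81.6 m/s


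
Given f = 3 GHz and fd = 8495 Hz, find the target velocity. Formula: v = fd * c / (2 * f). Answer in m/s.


v = 8495 * 3e8 / (2 * 3000000000.0) = 424.8 m/s

424.8 m/s


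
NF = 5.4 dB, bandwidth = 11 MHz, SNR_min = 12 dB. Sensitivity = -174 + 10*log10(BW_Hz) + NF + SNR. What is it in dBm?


10*log10(11000000.0) = 70.41
S = -174 + 70.41 + 5.4 + 12 = -86.2 dBm

-86.2 dBm


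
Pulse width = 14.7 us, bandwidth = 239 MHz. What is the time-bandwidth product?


TBP = 14.7 * 239 = 3513.3

3513.3


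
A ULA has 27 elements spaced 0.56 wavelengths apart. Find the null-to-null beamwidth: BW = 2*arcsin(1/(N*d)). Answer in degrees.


1/(N*d) = 1/(27*0.56) = 0.066138
BW = 2*arcsin(0.066138) = 7.6 degrees

7.6 degrees


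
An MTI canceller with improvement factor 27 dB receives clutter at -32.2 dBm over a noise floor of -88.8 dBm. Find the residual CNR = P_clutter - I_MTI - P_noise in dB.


CNR = -32.2 - 27 - (-88.8) = 29.6 dB

29.6 dB


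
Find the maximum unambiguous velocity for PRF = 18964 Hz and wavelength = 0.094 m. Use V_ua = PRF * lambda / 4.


V_ua = 18964 * 0.094 / 4 = 445.7 m/s

445.7 m/s


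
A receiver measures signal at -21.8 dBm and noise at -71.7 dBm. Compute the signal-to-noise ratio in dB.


SNR = -21.8 - (-71.7) = 49.9 dB

49.9 dB


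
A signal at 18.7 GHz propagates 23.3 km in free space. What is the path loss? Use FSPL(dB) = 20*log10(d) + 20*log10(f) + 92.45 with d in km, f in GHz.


20*log10(23.3) = 27.35
20*log10(18.7) = 25.44
FSPL = 145.2 dB

145.2 dB


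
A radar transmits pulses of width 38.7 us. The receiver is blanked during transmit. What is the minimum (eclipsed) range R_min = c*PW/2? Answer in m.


R_min = 3e8 * 38.7e-6 / 2 = 5805.0 m

5805.0 m


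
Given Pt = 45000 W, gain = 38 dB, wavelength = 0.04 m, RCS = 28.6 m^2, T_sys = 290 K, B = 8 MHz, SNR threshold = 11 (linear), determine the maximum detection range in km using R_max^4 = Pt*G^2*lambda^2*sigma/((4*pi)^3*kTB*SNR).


G_lin = 10^(38/10) = 6309.573445
R^4 = 45000 * 6309.573445^2 * 0.04^2 * 28.6 / ((4*pi)^3 * 1.38e-23 * 290 * 8000000.0 * 11)
R^4 = 1.17303e20 m^4
R_max = (1.17303e20)^(1/4) = 104070.4 m = 104.1 km

104.1 km


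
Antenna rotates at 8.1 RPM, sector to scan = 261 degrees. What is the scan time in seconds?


t = 261 / (8.1 * 360) * 60 = 5.37 s

5.37 s


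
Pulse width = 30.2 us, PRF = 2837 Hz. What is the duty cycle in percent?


DC = 30.2e-6 * 2837 * 100 = 8.57%

8.57%


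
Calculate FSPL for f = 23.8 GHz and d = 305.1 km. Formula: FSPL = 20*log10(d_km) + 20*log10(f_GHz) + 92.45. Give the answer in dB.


20*log10(305.1) = 49.69
20*log10(23.8) = 27.53
FSPL = 169.7 dB

169.7 dB


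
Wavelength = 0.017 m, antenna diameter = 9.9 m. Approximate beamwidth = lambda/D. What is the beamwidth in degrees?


BW_rad = 0.017 / 9.9 = 0.001717
BW_deg = 0.1 degrees

0.1 degrees


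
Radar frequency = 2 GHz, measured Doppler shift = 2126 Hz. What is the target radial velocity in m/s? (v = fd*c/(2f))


v = 2126 * 3e8 / (2 * 2000000000.0) = 159.5 m/s

159.5 m/s


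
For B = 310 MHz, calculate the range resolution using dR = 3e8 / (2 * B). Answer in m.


dR = 3e8 / (2 * 310000000.0) = 0.48 m

0.48 m


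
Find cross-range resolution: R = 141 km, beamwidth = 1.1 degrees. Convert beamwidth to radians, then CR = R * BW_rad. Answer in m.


BW_rad = 0.019198622
CR = 141000 * 0.019198622 = 2707.0 m

2707.0 m


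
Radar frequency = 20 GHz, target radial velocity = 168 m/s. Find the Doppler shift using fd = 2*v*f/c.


fd = 2 * 168 * 20000000000.0 / 3e8 = 22400.0 Hz

22400.0 Hz


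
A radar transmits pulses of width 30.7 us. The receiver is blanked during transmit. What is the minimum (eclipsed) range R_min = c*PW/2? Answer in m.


R_min = 3e8 * 30.7e-6 / 2 = 4605.0 m

4605.0 m


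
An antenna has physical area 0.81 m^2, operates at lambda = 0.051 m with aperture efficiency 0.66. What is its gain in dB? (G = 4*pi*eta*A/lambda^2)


G_linear = 4*pi*0.66*0.81/0.051^2 = 2582.85
G_dB = 10*log10(2582.85) = 34.1 dB

34.1 dB


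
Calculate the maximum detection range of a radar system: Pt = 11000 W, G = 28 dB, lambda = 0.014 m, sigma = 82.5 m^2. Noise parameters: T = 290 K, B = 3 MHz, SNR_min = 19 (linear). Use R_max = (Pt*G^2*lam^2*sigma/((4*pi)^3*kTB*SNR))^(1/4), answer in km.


G_lin = 10^(28/10) = 630.957344
R^4 = 11000 * 630.957344^2 * 0.014^2 * 82.5 / ((4*pi)^3 * 1.38e-23 * 290 * 3000000.0 * 19)
R^4 = 1.5643e17 m^4
R_max = (1.5643e17)^(1/4) = 19887.5 m = 19.9 km

19.9 km


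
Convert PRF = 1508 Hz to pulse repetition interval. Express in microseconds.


PRI = 1/1508 = 0.00066313 s = 663.1 us

663.1 us


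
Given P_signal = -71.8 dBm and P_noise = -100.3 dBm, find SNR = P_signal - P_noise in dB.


SNR = -71.8 - (-100.3) = 28.5 dB

28.5 dB


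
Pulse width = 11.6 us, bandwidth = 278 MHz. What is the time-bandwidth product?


TBP = 11.6 * 278 = 3224.8

3224.8


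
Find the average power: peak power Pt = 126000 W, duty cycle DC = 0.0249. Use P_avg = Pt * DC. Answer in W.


P_avg = 126000 * 0.0249 = 3137.4 W

3137.4 W


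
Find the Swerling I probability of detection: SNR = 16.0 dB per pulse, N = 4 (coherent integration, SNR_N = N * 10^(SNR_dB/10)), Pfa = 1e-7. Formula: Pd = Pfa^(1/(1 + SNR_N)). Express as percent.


SNR_lin = 10^(16.0/10) = 39.81072
SNR_N = 4 * 39.81072 = 159.24288
1/(1 + SNR_N) = 1/160.24288 = 0.0062405
Pd = (1e-7)^0.0062405 = 0.90431
Pd = 90.4%

90.4%


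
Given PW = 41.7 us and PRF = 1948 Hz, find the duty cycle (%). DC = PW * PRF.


DC = 41.7e-6 * 1948 * 100 = 8.12%

8.12%


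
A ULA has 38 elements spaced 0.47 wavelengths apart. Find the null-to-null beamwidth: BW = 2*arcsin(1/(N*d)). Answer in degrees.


1/(N*d) = 1/(38*0.47) = 0.055991
BW = 2*arcsin(0.055991) = 6.4 degrees

6.4 degrees


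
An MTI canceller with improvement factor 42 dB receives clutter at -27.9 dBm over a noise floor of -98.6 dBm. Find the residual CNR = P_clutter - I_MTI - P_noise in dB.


CNR = -27.9 - 42 - (-98.6) = 28.7 dB

28.7 dB


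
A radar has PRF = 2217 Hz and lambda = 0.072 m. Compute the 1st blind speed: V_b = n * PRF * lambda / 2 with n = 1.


V_blind = 1 * 2217 * 0.072 / 2 = 79.8 m/s

79.8 m/s


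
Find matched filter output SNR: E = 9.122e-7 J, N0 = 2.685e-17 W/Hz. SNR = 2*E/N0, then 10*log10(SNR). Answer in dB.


SNR_lin = 2 * 9.122e-7 / 2.685e-17 = 6.795e10
SNR_dB = 10*log10(6.795e10) = 108.3 dB

108.3 dB


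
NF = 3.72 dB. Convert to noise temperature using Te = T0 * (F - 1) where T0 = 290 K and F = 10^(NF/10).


NF_lin = 10^(3.72/10) = 2.355049
Te = 290 * (2.355049 - 1) = 393.0 K

393.0 K


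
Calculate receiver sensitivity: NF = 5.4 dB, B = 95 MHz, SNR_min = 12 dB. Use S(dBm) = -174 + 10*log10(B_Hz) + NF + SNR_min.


10*log10(95000000.0) = 79.78
S = -174 + 79.78 + 5.4 + 12 = -76.8 dBm

-76.8 dBm


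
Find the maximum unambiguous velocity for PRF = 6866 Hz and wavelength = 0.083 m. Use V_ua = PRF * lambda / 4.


V_ua = 6866 * 0.083 / 4 = 142.5 m/s

142.5 m/s


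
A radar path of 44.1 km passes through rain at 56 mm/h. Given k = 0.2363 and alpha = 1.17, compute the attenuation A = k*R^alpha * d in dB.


gamma = 0.2363 * 56^1.17 = 26.232744 dB/km
A = 26.232744 * 44.1 = 1156.86 dB

1156.86 dB


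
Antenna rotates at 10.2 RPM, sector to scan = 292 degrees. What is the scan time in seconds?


t = 292 / (10.2 * 360) * 60 = 4.77 s

4.77 s


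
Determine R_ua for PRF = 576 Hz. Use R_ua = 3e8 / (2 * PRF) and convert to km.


R_ua = 3e8 / (2 * 576) = 260416.7 m = 260.4 km

260.4 km


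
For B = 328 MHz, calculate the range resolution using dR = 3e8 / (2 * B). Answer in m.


dR = 3e8 / (2 * 328000000.0) = 0.46 m

0.46 m


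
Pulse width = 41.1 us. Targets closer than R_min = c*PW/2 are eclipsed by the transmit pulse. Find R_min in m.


R_min = 3e8 * 41.1e-6 / 2 = 6165.0 m

6165.0 m


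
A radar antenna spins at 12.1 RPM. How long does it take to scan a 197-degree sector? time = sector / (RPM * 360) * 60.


t = 197 / (12.1 * 360) * 60 = 2.71 s

2.71 s


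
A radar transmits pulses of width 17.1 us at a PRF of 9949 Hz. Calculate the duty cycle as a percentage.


DC = 17.1e-6 * 9949 * 100 = 17.01%

17.01%


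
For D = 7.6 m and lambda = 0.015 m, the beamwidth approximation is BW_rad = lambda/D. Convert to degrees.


BW_rad = 0.015 / 7.6 = 0.001974
BW_deg = 0.11 degrees

0.11 degrees


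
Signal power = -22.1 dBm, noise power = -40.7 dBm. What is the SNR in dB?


SNR = -22.1 - (-40.7) = 18.6 dB

18.6 dB


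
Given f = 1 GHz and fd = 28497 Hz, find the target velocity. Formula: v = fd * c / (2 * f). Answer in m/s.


v = 28497 * 3e8 / (2 * 1000000000.0) = 4274.6 m/s

4274.6 m/s


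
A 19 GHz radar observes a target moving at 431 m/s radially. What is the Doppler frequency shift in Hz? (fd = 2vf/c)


fd = 2 * 431 * 19000000000.0 / 3e8 = 54593.3 Hz

54593.3 Hz


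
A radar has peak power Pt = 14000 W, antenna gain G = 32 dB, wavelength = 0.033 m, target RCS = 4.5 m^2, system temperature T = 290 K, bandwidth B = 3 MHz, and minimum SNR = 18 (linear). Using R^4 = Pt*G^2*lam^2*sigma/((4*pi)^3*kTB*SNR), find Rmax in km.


G_lin = 10^(32/10) = 1584.893192
R^4 = 14000 * 1584.893192^2 * 0.033^2 * 4.5 / ((4*pi)^3 * 1.38e-23 * 290 * 3000000.0 * 18)
R^4 = 4.01854e17 m^4
R_max = (4.01854e17)^(1/4) = 25177.8 m = 25.2 km

25.2 km


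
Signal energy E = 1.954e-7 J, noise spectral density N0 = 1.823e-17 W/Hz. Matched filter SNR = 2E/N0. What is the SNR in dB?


SNR_lin = 2 * 1.954e-7 / 1.823e-17 = 2.144e10
SNR_dB = 10*log10(2.144e10) = 103.3 dB

103.3 dB


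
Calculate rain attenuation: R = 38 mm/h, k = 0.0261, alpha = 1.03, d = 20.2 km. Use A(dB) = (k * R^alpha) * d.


gamma = 0.0261 * 38^1.03 = 1.106159 dB/km
A = 1.106159 * 20.2 = 22.34 dB

22.34 dB


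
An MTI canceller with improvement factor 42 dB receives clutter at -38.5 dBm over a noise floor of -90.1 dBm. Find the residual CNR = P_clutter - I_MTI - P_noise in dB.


CNR = -38.5 - 42 - (-90.1) = 9.6 dB

9.6 dB


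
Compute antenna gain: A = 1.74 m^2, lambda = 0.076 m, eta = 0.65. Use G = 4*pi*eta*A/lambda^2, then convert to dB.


G_linear = 4*pi*0.65*1.74/0.076^2 = 2460.62
G_dB = 10*log10(2460.62) = 33.9 dB

33.9 dB


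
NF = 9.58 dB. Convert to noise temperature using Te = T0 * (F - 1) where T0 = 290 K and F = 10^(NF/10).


NF_lin = 10^(9.58/10) = 9.078205
Te = 290 * (9.078205 - 1) = 2342.7 K

2342.7 K


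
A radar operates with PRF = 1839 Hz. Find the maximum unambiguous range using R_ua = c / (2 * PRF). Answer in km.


R_ua = 3e8 / (2 * 1839) = 81566.1 m = 81.6 km

81.6 km


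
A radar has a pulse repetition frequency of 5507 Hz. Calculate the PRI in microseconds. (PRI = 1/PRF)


PRI = 1/5507 = 0.0001815871 s = 181.6 us

181.6 us


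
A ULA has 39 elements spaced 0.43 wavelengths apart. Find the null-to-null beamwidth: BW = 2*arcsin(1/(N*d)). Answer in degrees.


1/(N*d) = 1/(39*0.43) = 0.05963
BW = 2*arcsin(0.05963) = 6.8 degrees

6.8 degrees


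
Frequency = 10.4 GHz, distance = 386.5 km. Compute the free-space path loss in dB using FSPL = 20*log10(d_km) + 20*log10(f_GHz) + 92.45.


20*log10(386.5) = 51.74
20*log10(10.4) = 20.34
FSPL = 164.5 dB

164.5 dB


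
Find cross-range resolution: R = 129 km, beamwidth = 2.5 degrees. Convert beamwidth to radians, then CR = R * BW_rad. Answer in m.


BW_rad = 0.043633231
CR = 129000 * 0.043633231 = 5628.7 m

5628.7 m


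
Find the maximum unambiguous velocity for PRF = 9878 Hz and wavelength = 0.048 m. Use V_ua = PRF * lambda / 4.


V_ua = 9878 * 0.048 / 4 = 118.5 m/s

118.5 m/s


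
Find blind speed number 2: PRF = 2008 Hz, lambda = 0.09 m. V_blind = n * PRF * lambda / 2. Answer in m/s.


V_blind = 2 * 2008 * 0.09 / 2 = 180.7 m/s

180.7 m/s


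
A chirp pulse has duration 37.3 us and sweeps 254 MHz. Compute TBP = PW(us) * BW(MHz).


TBP = 37.3 * 254 = 9474.2

9474.2


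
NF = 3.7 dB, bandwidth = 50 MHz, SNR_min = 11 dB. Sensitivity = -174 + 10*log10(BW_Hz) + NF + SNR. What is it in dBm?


10*log10(50000000.0) = 76.99
S = -174 + 76.99 + 3.7 + 11 = -82.3 dBm

-82.3 dBm


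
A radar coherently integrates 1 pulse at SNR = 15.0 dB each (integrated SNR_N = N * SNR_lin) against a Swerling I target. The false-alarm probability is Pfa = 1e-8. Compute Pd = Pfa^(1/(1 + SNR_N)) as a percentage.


SNR_lin = 10^(15.0/10) = 31.62278
SNR_N = 1 * 31.62278 = 31.62278
1/(1 + SNR_N) = 1/32.62278 = 0.0306534
Pd = (1e-8)^0.0306534 = 0.56856
Pd = 56.9%

56.9%


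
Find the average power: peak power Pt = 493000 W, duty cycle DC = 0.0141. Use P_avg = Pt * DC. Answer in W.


P_avg = 493000 * 0.0141 = 6951.3 W

6951.3 W


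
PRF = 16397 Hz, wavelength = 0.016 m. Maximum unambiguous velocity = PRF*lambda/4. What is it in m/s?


V_ua = 16397 * 0.016 / 4 = 65.6 m/s

65.6 m/s


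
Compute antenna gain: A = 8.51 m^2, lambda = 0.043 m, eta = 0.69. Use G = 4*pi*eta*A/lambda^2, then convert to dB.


G_linear = 4*pi*0.69*8.51/0.043^2 = 39907.23
G_dB = 10*log10(39907.23) = 46.0 dB

46.0 dB


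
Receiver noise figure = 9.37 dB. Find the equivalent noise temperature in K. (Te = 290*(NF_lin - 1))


NF_lin = 10^(9.37/10) = 8.649679
Te = 290 * (8.649679 - 1) = 2218.4 K

2218.4 K


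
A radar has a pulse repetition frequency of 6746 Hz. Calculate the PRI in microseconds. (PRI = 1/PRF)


PRI = 1/6746 = 0.000148236 s = 148.2 us

148.2 us


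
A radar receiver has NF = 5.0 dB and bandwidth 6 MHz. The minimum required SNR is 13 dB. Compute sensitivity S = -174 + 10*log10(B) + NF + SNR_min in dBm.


10*log10(6000000.0) = 67.78
S = -174 + 67.78 + 5.0 + 13 = -88.2 dBm

-88.2 dBm


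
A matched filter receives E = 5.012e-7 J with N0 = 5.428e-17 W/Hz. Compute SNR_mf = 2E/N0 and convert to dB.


SNR_lin = 2 * 5.012e-7 / 5.428e-17 = 1.847e10
SNR_dB = 10*log10(1.847e10) = 102.7 dB

102.7 dB


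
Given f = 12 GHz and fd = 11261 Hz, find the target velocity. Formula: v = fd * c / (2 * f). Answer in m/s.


v = 11261 * 3e8 / (2 * 12000000000.0) = 140.8 m/s

140.8 m/s


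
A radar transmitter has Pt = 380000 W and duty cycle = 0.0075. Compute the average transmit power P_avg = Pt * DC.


P_avg = 380000 * 0.0075 = 2850.0 W

2850.0 W


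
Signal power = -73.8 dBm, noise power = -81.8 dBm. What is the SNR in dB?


SNR = -73.8 - (-81.8) = 8.0 dB

8.0 dB


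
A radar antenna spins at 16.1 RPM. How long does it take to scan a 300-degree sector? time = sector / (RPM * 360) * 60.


t = 300 / (16.1 * 360) * 60 = 3.11 s

3.11 s


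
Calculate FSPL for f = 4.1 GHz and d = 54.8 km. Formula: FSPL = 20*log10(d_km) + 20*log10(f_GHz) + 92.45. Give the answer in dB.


20*log10(54.8) = 34.78
20*log10(4.1) = 12.26
FSPL = 139.5 dB

139.5 dB


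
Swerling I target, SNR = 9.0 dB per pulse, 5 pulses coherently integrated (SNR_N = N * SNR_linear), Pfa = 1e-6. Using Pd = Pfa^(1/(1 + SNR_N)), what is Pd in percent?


SNR_lin = 10^(9.0/10) = 7.94328
SNR_N = 5 * 7.94328 = 39.7164
1/(1 + SNR_N) = 1/40.7164 = 0.0245601
Pd = (1e-6)^0.0245601 = 0.71226
Pd = 71.2%

71.2%


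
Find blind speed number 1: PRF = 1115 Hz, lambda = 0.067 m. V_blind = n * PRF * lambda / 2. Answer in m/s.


V_blind = 1 * 1115 * 0.067 / 2 = 37.4 m/s

37.4 m/s


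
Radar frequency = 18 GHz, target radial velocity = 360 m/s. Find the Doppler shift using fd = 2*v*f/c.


fd = 2 * 360 * 18000000000.0 / 3e8 = 43200.0 Hz

43200.0 Hz


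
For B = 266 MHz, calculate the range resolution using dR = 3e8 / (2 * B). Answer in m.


dR = 3e8 / (2 * 266000000.0) = 0.56 m

0.56 m


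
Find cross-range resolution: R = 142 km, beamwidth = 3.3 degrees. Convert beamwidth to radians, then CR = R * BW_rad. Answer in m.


BW_rad = 0.057595865
CR = 142000 * 0.057595865 = 8178.6 m

8178.6 m


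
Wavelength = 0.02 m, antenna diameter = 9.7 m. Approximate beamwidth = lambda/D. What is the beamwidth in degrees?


BW_rad = 0.02 / 9.7 = 0.002062
BW_deg = 0.12 degrees

0.12 degrees


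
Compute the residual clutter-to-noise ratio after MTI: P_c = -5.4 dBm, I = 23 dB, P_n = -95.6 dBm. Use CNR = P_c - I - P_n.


CNR = -5.4 - 23 - (-95.6) = 67.2 dB

67.2 dB


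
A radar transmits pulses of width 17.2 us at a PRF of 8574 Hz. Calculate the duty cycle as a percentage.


DC = 17.2e-6 * 8574 * 100 = 14.75%

14.75%


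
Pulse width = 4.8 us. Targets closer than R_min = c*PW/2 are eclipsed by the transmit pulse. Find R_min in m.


R_min = 3e8 * 4.8e-6 / 2 = 720.0 m

720.0 m


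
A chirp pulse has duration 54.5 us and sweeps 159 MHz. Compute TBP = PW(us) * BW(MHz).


TBP = 54.5 * 159 = 8665.5

8665.5


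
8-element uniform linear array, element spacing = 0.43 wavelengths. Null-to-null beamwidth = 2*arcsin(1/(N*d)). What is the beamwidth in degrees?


1/(N*d) = 1/(8*0.43) = 0.290698
BW = 2*arcsin(0.290698) = 33.8 degrees

33.8 degrees


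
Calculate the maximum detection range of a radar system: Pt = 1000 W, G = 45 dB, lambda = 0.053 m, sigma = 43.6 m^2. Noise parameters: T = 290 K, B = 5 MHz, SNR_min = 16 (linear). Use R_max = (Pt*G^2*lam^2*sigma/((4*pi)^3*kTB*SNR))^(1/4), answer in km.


G_lin = 10^(45/10) = 31622.776602
R^4 = 1000 * 31622.776602^2 * 0.053^2 * 43.6 / ((4*pi)^3 * 1.38e-23 * 290 * 5000000.0 * 16)
R^4 = 1.92771e20 m^4
R_max = (1.92771e20)^(1/4) = 117831.2 m = 117.8 km

117.8 km


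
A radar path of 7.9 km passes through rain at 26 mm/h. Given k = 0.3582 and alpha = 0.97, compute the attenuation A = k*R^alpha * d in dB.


gamma = 0.3582 * 26^0.97 = 8.445974 dB/km
A = 8.445974 * 7.9 = 66.72 dB

66.72 dB


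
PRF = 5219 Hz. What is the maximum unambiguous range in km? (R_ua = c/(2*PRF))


R_ua = 3e8 / (2 * 5219) = 28741.1 m = 28.7 km

28.7 km


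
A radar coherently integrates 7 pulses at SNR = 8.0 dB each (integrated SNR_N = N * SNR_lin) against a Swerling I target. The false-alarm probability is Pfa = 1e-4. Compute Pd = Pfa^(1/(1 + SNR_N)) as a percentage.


SNR_lin = 10^(8.0/10) = 6.30957
SNR_N = 7 * 6.30957 = 44.16699
1/(1 + SNR_N) = 1/45.16699 = 0.0221401
Pd = (1e-4)^0.0221401 = 0.81553
Pd = 81.6%

81.6%


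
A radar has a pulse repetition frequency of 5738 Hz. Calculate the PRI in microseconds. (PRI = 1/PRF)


PRI = 1/5738 = 0.0001742768 s = 174.3 us

174.3 us


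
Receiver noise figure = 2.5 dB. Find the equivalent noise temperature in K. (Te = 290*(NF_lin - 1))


NF_lin = 10^(2.5/10) = 1.778279
Te = 290 * (1.778279 - 1) = 225.7 K

225.7 K


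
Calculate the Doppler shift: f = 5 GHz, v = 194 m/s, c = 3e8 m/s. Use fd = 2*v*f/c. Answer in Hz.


fd = 2 * 194 * 5000000000.0 / 3e8 = 6466.7 Hz

6466.7 Hz


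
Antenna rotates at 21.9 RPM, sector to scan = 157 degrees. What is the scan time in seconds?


t = 157 / (21.9 * 360) * 60 = 1.19 s

1.19 s


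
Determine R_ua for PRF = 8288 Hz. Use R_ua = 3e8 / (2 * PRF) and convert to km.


R_ua = 3e8 / (2 * 8288) = 18098.5 m = 18.1 km

18.1 km


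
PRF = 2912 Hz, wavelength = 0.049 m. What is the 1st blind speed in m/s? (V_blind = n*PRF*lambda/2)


V_blind = 1 * 2912 * 0.049 / 2 = 71.3 m/s

71.3 m/s


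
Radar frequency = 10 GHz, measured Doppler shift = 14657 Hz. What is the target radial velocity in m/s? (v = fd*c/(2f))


v = 14657 * 3e8 / (2 * 10000000000.0) = 219.9 m/s

219.9 m/s


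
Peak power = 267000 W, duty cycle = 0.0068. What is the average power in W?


P_avg = 267000 * 0.0068 = 1815.6 W

1815.6 W


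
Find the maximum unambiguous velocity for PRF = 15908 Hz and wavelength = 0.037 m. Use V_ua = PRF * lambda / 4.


V_ua = 15908 * 0.037 / 4 = 147.1 m/s

147.1 m/s


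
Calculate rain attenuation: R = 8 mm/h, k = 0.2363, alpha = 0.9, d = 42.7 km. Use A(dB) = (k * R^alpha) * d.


gamma = 0.2363 * 8^0.9 = 1.535482 dB/km
A = 1.535482 * 42.7 = 65.57 dB

65.57 dB


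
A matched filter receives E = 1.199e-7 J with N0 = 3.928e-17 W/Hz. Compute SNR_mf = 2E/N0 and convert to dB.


SNR_lin = 2 * 1.199e-7 / 3.928e-17 = 6.105e9
SNR_dB = 10*log10(6.105e9) = 97.9 dB

97.9 dB


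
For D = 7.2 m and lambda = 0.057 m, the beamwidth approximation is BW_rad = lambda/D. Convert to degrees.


BW_rad = 0.057 / 7.2 = 0.007917
BW_deg = 0.45 degrees

0.45 degrees


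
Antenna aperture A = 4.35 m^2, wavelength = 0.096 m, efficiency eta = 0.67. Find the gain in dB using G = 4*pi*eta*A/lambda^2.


G_linear = 4*pi*0.67*4.35/0.096^2 = 3974.03
G_dB = 10*log10(3974.03) = 36.0 dB

36.0 dB


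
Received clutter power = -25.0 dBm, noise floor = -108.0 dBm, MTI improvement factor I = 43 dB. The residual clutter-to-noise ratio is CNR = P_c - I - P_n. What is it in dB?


CNR = -25.0 - 43 - (-108.0) = 40.0 dB

40.0 dB


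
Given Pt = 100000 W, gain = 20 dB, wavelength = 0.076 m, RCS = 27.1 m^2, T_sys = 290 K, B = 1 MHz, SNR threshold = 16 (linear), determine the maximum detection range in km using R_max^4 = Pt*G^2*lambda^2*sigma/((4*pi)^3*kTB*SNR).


G_lin = 10^(20/10) = 100.0
R^4 = 100000 * 100.0^2 * 0.076^2 * 27.1 / ((4*pi)^3 * 1.38e-23 * 290 * 1000000.0 * 16)
R^4 = 1.23188e18 m^4
R_max = (1.23188e18)^(1/4) = 33315.2 m = 33.3 km

33.3 km


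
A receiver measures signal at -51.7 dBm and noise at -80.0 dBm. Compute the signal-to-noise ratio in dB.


SNR = -51.7 - (-80.0) = 28.3 dB

28.3 dB


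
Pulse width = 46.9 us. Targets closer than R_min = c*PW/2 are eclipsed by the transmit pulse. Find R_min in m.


R_min = 3e8 * 46.9e-6 / 2 = 7035.0 m

7035.0 m


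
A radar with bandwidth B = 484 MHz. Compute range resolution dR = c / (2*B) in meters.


dR = 3e8 / (2 * 484000000.0) = 0.31 m

0.31 m


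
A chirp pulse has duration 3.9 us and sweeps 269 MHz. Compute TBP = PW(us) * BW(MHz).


TBP = 3.9 * 269 = 1049.1

1049.1


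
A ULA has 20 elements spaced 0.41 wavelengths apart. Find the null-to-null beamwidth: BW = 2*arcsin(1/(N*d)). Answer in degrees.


1/(N*d) = 1/(20*0.41) = 0.121951
BW = 2*arcsin(0.121951) = 14.0 degrees

14.0 degrees


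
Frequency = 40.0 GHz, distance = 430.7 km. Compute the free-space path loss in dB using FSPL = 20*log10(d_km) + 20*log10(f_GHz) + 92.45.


20*log10(430.7) = 52.68
20*log10(40.0) = 32.04
FSPL = 177.2 dB

177.2 dB


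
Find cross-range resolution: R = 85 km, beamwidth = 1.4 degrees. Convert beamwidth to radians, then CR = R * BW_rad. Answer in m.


BW_rad = 0.02443461
CR = 85000 * 0.02443461 = 2076.9 m

2076.9 m


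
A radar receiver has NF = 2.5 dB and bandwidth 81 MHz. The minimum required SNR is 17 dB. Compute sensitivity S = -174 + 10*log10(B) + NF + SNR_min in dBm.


10*log10(81000000.0) = 79.08
S = -174 + 79.08 + 2.5 + 17 = -75.4 dBm

-75.4 dBm


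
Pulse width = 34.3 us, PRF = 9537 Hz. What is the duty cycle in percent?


DC = 34.3e-6 * 9537 * 100 = 32.71%

32.71%


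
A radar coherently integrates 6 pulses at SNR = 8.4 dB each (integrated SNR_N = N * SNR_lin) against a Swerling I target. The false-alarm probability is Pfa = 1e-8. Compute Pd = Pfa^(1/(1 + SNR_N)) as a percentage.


SNR_lin = 10^(8.4/10) = 6.91831
SNR_N = 6 * 6.91831 = 41.50986
1/(1 + SNR_N) = 1/42.50986 = 0.023524
Pd = (1e-8)^0.023524 = 0.64835
Pd = 64.8%

64.8%


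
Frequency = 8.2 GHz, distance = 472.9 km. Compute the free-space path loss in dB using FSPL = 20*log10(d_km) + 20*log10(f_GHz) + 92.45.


20*log10(472.9) = 53.5
20*log10(8.2) = 18.28
FSPL = 164.2 dB

164.2 dB


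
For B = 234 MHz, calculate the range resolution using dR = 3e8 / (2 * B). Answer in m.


dR = 3e8 / (2 * 234000000.0) = 0.64 m

0.64 m


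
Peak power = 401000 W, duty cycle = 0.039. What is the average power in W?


P_avg = 401000 * 0.039 = 15639.0 W

15639.0 W


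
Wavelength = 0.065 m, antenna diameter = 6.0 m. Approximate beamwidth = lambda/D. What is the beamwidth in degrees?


BW_rad = 0.065 / 6.0 = 0.010833
BW_deg = 0.62 degrees

0.62 degrees


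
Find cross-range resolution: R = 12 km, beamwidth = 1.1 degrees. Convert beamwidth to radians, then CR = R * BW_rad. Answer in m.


BW_rad = 0.019198622
CR = 12000 * 0.019198622 = 230.4 m

230.4 m


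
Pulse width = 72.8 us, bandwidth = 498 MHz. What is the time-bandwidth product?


TBP = 72.8 * 498 = 36254.4

36254.4


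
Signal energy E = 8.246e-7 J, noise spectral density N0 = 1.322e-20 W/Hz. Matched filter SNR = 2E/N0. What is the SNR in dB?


SNR_lin = 2 * 8.246e-7 / 1.322e-20 = 1.248e14
SNR_dB = 10*log10(1.248e14) = 141.0 dB

141.0 dB


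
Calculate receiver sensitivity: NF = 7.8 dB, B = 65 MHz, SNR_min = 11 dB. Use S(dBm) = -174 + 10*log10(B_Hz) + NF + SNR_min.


10*log10(65000000.0) = 78.13
S = -174 + 78.13 + 7.8 + 11 = -77.1 dBm

-77.1 dBm


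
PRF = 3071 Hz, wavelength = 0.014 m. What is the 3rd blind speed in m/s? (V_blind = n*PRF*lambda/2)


V_blind = 3 * 3071 * 0.014 / 2 = 64.5 m/s

64.5 m/s


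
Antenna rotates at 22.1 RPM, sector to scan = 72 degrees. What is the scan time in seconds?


t = 72 / (22.1 * 360) * 60 = 0.54 s

0.54 s


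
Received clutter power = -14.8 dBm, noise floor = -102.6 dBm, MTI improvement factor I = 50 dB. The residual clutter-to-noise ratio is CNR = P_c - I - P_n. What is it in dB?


CNR = -14.8 - 50 - (-102.6) = 37.8 dB

37.8 dB


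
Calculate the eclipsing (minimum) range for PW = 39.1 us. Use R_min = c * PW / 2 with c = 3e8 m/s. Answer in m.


R_min = 3e8 * 39.1e-6 / 2 = 5865.0 m

5865.0 m


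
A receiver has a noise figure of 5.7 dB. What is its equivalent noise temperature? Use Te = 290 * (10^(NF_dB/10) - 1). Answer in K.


NF_lin = 10^(5.7/10) = 3.715352
Te = 290 * (3.715352 - 1) = 787.5 K

787.5 K


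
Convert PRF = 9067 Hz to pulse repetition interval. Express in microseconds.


PRI = 1/9067 = 0.0001102901 s = 110.3 us

110.3 us


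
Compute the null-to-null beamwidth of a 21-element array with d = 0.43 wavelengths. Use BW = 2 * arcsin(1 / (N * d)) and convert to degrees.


1/(N*d) = 1/(21*0.43) = 0.110742
BW = 2*arcsin(0.110742) = 12.7 degrees

12.7 degrees


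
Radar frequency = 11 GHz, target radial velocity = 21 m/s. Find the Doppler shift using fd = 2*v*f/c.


fd = 2 * 21 * 11000000000.0 / 3e8 = 1540.0 Hz

1540.0 Hz


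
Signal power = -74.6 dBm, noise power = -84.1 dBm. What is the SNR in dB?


SNR = -74.6 - (-84.1) = 9.5 dB

9.5 dB


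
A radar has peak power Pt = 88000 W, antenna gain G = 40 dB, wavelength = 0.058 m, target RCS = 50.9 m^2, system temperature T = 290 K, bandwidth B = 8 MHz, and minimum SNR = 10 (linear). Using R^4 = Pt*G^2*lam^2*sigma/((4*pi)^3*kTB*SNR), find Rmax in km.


G_lin = 10^(40/10) = 10000.0
R^4 = 88000 * 10000.0^2 * 0.058^2 * 50.9 / ((4*pi)^3 * 1.38e-23 * 290 * 8000000.0 * 10)
R^4 = 2.3717e21 m^4
R_max = (2.3717e21)^(1/4) = 220681.0 m = 220.7 km

220.7 km


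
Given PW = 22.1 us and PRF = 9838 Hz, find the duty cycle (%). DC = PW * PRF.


DC = 22.1e-6 * 9838 * 100 = 21.74%

21.74%


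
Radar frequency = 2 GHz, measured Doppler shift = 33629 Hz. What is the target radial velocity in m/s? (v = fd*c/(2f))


v = 33629 * 3e8 / (2 * 2000000000.0) = 2522.2 m/s

2522.2 m/s


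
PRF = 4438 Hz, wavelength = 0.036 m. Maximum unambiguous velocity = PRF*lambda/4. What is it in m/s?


V_ua = 4438 * 0.036 / 4 = 39.9 m/s

39.9 m/s


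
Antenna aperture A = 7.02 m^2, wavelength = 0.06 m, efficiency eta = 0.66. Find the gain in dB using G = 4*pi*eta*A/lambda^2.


G_linear = 4*pi*0.66*7.02/0.06^2 = 16172.92
G_dB = 10*log10(16172.92) = 42.1 dB

42.1 dB


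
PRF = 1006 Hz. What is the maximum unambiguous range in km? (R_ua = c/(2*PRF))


R_ua = 3e8 / (2 * 1006) = 149105.4 m = 149.1 km

149.1 km


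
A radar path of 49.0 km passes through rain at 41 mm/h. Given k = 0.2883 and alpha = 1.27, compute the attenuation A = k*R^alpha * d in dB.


gamma = 0.2883 * 41^1.27 = 32.216632 dB/km
A = 32.216632 * 49.0 = 1578.61 dB

1578.61 dB


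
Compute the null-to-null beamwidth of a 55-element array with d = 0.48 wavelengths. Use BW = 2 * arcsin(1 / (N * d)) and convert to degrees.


1/(N*d) = 1/(55*0.48) = 0.037879
BW = 2*arcsin(0.037879) = 4.3 degrees

4.3 degrees


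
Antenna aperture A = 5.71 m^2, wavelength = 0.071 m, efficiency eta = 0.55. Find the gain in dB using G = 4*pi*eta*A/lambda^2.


G_linear = 4*pi*0.55*5.71/0.071^2 = 7828.74
G_dB = 10*log10(7828.74) = 38.9 dB

38.9 dB


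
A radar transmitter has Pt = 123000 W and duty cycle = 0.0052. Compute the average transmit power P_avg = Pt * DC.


P_avg = 123000 * 0.0052 = 639.6 W

639.6 W


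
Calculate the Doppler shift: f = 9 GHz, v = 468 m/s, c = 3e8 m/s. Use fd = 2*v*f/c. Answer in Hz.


fd = 2 * 468 * 9000000000.0 / 3e8 = 28080.0 Hz

28080.0 Hz


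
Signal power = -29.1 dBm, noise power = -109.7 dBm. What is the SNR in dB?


SNR = -29.1 - (-109.7) = 80.6 dB

80.6 dB


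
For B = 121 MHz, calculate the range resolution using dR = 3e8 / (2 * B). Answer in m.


dR = 3e8 / (2 * 121000000.0) = 1.24 m

1.24 m


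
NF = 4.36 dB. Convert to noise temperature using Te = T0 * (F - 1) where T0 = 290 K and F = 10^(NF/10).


NF_lin = 10^(4.36/10) = 2.728978
Te = 290 * (2.728978 - 1) = 501.4 K

501.4 K


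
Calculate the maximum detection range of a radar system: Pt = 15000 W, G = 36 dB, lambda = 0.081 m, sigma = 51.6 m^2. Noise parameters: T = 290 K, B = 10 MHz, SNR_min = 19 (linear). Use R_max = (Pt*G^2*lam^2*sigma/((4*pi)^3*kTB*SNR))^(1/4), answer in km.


G_lin = 10^(36/10) = 3981.071706
R^4 = 15000 * 3981.071706^2 * 0.081^2 * 51.6 / ((4*pi)^3 * 1.38e-23 * 290 * 10000000.0 * 19)
R^4 = 5.33397e19 m^4
R_max = (5.33397e19)^(1/4) = 85460.0 m = 85.5 km

85.5 km


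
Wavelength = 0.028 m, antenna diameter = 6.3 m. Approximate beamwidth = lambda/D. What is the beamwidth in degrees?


BW_rad = 0.028 / 6.3 = 0.004444
BW_deg = 0.25 degrees

0.25 degrees


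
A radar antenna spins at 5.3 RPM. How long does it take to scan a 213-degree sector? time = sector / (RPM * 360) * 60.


t = 213 / (5.3 * 360) * 60 = 6.7 s

6.7 s


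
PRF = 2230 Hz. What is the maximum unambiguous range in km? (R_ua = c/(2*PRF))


R_ua = 3e8 / (2 * 2230) = 67264.6 m = 67.3 km

67.3 km


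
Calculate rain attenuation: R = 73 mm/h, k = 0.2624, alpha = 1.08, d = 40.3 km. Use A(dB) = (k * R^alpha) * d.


gamma = 0.2624 * 73^1.08 = 26.999301 dB/km
A = 26.999301 * 40.3 = 1088.07 dB

1088.07 dB


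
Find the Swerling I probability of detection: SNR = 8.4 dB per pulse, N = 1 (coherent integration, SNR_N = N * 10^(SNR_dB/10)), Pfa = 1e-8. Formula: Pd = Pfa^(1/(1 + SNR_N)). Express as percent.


SNR_lin = 10^(8.4/10) = 6.91831
SNR_N = 1 * 6.91831 = 6.91831
1/(1 + SNR_N) = 1/7.91831 = 0.1262896
Pd = (1e-8)^0.1262896 = 0.09765
Pd = 9.8%

9.8%


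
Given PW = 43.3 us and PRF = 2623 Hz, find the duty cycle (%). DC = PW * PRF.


DC = 43.3e-6 * 2623 * 100 = 11.36%

11.36%


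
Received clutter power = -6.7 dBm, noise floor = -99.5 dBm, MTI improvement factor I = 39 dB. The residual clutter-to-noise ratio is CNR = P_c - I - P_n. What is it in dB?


CNR = -6.7 - 39 - (-99.5) = 53.8 dB

53.8 dB


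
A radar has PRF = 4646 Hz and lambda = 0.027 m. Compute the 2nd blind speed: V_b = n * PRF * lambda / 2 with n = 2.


V_blind = 2 * 4646 * 0.027 / 2 = 125.4 m/s

125.4 m/s


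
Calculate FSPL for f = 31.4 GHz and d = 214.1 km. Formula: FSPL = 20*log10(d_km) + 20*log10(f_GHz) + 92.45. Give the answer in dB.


20*log10(214.1) = 46.61
20*log10(31.4) = 29.94
FSPL = 169.0 dB

169.0 dB


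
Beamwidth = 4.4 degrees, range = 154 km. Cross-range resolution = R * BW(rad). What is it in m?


BW_rad = 0.076794487
CR = 154000 * 0.076794487 = 11826.4 m

11826.4 m


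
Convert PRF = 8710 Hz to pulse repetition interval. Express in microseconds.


PRI = 1/8710 = 0.0001148106 s = 114.8 us

114.8 us


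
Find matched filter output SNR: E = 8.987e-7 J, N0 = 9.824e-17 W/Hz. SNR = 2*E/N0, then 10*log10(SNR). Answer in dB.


SNR_lin = 2 * 8.987e-7 / 9.824e-17 = 1.83e10
SNR_dB = 10*log10(1.83e10) = 102.6 dB

102.6 dB


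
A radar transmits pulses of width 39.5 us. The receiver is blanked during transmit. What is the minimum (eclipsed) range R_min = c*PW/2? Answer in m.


R_min = 3e8 * 39.5e-6 / 2 = 5925.0 m

5925.0 m


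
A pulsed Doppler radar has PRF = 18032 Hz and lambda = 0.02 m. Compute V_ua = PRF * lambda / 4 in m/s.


V_ua = 18032 * 0.02 / 4 = 90.2 m/s

90.2 m/s


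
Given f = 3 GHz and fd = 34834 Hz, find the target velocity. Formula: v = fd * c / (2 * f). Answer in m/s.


v = 34834 * 3e8 / (2 * 3000000000.0) = 1741.7 m/s

1741.7 m/s
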